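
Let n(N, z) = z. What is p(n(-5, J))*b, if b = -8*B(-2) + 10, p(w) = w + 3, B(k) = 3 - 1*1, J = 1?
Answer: -24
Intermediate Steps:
B(k) = 2 (B(k) = 3 - 1 = 2)
p(w) = 3 + w
b = -6 (b = -8*2 + 10 = -16 + 10 = -6)
p(n(-5, J))*b = (3 + 1)*(-6) = 4*(-6) = -24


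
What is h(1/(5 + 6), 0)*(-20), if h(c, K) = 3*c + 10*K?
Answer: -60/11 ≈ -5.4545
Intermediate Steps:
h(1/(5 + 6), 0)*(-20) = (3/(5 + 6) + 10*0)*(-20) = (3/11 + 0)*(-20) = (3/11)*(-20) = -60/11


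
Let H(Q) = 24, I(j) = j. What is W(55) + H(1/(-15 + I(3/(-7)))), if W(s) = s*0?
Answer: 24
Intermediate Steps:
W(s) = 0
W(55) + H(1/(-15 + I(3/(-7)))) = 0 + 24 = 24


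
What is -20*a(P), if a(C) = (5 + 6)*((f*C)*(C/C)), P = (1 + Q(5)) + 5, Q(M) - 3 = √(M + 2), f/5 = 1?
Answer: -9900 - 1100*√7 ≈ -12810.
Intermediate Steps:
f = 5 (f = 5*1 = 5)
Q(M) = 3 + √(2 + M) (Q(M) = 3 + √(M + 2) = 3 + √(2 + M))
P = 9 + √7 (P = (1 + (3 + √(2 + 5))) + 5 = (1 + (3 + √7)) + 5 = (4 + √7) + 5 = 9 + √7 ≈ 11.646)
a(C) = 55*C (a(C) = (5 + 6)*((5*C)*(C/C)) = 11*((5*C)*1) = 11*(5*C) = 55*C)
-20*a(P) = -1100*(9 + √7) = -20*(495 + 55*√7) = -9900 - 1100*√7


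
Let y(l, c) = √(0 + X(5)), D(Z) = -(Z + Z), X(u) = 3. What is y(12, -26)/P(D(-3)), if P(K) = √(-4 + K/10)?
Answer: -I*√255/17 ≈ -0.93934*I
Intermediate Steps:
D(Z) = -2*Z
y(l, c) = √3 (y(l, c) = √(0 + 3) = √3)
P(K) = √(-4 + K/10) (P(K) = √(-4 + K*(⅒)) = √(-4 + K/10))
y(12, -26)/P(D(-3)) = √3/((√(-400 + 10*(-2*(-3)))/10)) = √3/((√(-400 + 10*6)/10)) = √3/((√(-400 + 60)/10)) = √3/((√(-340)/10)) = √3/(((2*I*√85)/10)) = √3/((I*√85/5)) = √3*(-I*√85/17) = -I*√255/17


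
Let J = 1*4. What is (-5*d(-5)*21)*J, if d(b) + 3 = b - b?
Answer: 1260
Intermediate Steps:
d(b) = -3 (d(b) = -3 + (b - b) = -3 + 0 = -3)
J = 4
(-5*d(-5)*21)*J = (-5*(-3)*21)*4 = (15*21)*4 = 315*4 = 1260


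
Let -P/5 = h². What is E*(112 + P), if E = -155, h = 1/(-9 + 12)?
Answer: -155465/9 ≈ -17274.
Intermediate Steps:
h = ⅓ (h = 1/3 = ⅓ ≈ 0.33333)
P = -5/9 (P = -5*(⅓)² = -5*⅑ = -5/9 ≈ -0.55556)
E*(112 + P) = -155*(112 - 5/9) = -155*1003/9 = -155465/9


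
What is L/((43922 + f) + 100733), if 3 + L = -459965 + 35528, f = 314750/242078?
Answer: -1284344829/437726348 ≈ -2.9341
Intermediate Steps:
f = 157375/121039 (f = 314750*(1/242078) = 157375/121039 ≈ 1.3002)
L = -424440 (L = -3 + (-459965 + 35528) = -3 - 424437 = -424440)
L/((43922 + f) + 100733) = -424440/((43922 + 157375/121039) + 100733) = -424440/(5316432333/121039 + 100733) = -424440/17509053920/121039 = -424440*121039/17509053920 = -1284344829/437726348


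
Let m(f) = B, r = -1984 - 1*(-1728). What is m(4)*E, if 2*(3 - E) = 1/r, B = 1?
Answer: 1537/512 ≈ 3.0020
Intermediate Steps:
r = -256 (r = -1984 + 1728 = -256)
m(f) = 1
E = 1537/512 (E = 3 - 1/2/(-256) = 3 - 1/2*(-1/256) = 3 + 1/512 = 1537/512 ≈ 3.0020)
m(4)*E = 1*(1537/512) = 1537/512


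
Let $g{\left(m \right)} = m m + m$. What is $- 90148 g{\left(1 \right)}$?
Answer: $-180296$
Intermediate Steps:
$g{\left(m \right)} = m + m^{2}$ ($g{\left(m \right)} = m^{2} + m = m + m^{2}$)
$- 90148 g{\left(1 \right)} = - 90148 \cdot 1 \left(1 + 1\right) = - 90148 \cdot 1 \cdot 2 = \left(-90148\right) 2 = -180296$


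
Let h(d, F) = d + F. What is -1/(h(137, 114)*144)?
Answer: -1/36144 ≈ -2.7667e-5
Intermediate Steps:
h(d, F) = F + d
-1/(h(137, 114)*144) = -1/((114 + 137)*144) = -1/(251*144) = -1/36144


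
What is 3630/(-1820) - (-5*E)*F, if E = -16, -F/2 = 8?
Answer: 232597/182 ≈ 1278.0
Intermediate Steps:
F = -16 (F = -2*8 = -16)
3630/(-1820) - (-5*E)*F = 3630/(-1820) - (-5*(-16))*(-16) = 3630*(-1/1820) - 80*(-16) = -363/182 - 1*(-1280) = -363/182 + 1280 = 232597/182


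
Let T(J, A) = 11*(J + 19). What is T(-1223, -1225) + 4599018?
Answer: 4585774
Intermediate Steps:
T(J, A) = 209 + 11*J (T(J, A) = 11*(19 + J) = 209 + 11*J)
T(-1223, -1225) + 4599018 = (209 + 11*(-1223)) + 4599018 = (209 - 13453) + 4599018 = -13244 + 4599018 = 4585774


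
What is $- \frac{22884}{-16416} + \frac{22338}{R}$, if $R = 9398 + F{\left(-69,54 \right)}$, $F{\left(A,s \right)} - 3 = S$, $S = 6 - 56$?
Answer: $\frac{5376749}{1421352} \approx 3.7828$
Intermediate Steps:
$S = -50$
$F{\left(A,s \right)} = -47$ ($F{\left(A,s \right)} = 3 - 50 = -47$)
$R = 9351$ ($R = 9398 - 47 = 9351$)
$- \frac{22884}{-16416} + \frac{22338}{R} = - \frac{22884}{-16416} + \frac{22338}{9351} = \left(-22884\right) \left(- \frac{1}{16416}\right) + 22338 \cdot \frac{1}{9351} = \frac{1907}{1368} + \frac{2482}{1039} = \frac{5376749}{1421352}$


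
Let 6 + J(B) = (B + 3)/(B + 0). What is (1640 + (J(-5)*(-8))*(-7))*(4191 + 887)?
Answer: 33677296/5 ≈ 6.7355e+6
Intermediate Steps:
J(B) = -6 + (3 + B)/B (J(B) = -6 + (B + 3)/(B + 0) = -6 + (3 + B)/B)
(1640 + (J(-5)*(-8))*(-7))*(4191 + 887) = (1640 + ((-5 + 3/(-5))*(-8))*(-7))*(4191 + 887) = (1640 + ((-5 + 3*(-⅕))*(-8))*(-7))*5078 = (1640 + ((-5 - ⅗)*(-8))*(-7))*5078 = (1640 - 28/5*(-8)*(-7))*5078 = (1640 + (224/5)*(-7))*5078 = (1640 - 1568/5)*5078 = (6632/5)*5078 = 33677296/5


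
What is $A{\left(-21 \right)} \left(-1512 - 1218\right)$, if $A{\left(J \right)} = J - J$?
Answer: $0$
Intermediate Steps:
$A{\left(J \right)} = 0$
$A{\left(-21 \right)} \left(-1512 - 1218\right) = 0 \left(-1512 - 1218\right) = 0 \left(-2730\right) = 0$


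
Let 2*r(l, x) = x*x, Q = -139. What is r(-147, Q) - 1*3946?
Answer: 11429/2 ≈ 5714.5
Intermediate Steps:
r(l, x) = x²/2 (r(l, x) = (x*x)/2 = x²/2)
r(-147, Q) - 1*3946 = (½)*(-139)² - 1*3946 = (½)*19321 - 3946 = 19321/2 - 3946 = 11429/2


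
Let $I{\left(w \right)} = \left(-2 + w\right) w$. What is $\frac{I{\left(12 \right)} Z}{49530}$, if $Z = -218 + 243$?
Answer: $\frac{100}{1651} \approx 0.060569$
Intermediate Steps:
$Z = 25$
$I{\left(w \right)} = w \left(-2 + w\right)$
$\frac{I{\left(12 \right)} Z}{49530} = \frac{12 \left(-2 + 12\right) 25}{49530} = 12 \cdot 10 \cdot 25 \cdot \frac{1}{49530} = 120 \cdot 25 \cdot \frac{1}{49530} = 3000 \cdot \frac{1}{49530} = \frac{100}{1651}$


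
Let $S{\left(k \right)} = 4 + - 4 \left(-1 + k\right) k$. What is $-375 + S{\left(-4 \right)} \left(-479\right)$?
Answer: $36029$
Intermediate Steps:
$S{\left(k \right)} = 4 + k \left(4 - 4 k\right)$ ($S{\left(k \right)} = 4 + \left(4 - 4 k\right) k = 4 + k \left(4 - 4 k\right)$)
$-375 + S{\left(-4 \right)} \left(-479\right) = -375 + \left(4 - 4 \left(-4\right)^{2} + 4 \left(-4\right)\right) \left(-479\right) = -375 + \left(4 - 64 - 16\right) \left(-479\right) = -375 - -36404 = -375 + 36404 = 36029$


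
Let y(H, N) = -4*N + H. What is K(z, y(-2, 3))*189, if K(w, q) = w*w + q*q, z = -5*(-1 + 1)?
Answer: 37044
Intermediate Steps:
z = 0 (z = -5*0 = 0)
y(H, N) = H - 4*N
K(w, q) = q² + w² (K(w, q) = w² + q² = q² + w²)
K(z, y(-2, 3))*189 = ((-2 - 4*3)² + 0²)*189 = ((-2 - 12)² + 0)*189 = ((-14)² + 0)*189 = (196 + 0)*189 = 196*189 = 37044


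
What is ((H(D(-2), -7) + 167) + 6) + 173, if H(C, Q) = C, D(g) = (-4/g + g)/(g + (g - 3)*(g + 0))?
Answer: 346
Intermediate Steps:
D(g) = (g - 4/g)/(g + g*(-3 + g)) (D(g) = (g - 4/g)/(g + (-3 + g)*g) = (g - 4/g)/(g + g*(-3 + g)))
((H(D(-2), -7) + 167) + 6) + 173 = (((2 - 2)/(-2)**2 + 167) + 6) + 173 = (((1/4)*0 + 167) + 6) + 173 = ((0 + 167) + 6) + 173 = (167 + 6) + 173 = 173 + 173 = 346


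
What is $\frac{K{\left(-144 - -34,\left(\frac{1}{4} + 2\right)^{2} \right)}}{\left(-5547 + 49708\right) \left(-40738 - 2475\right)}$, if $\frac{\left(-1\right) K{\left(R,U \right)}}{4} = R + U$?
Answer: $- \frac{1679}{7633317172} \approx -2.1996 \cdot 10^{-7}$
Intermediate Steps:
$K{\left(R,U \right)} = - 4 R - 4 U$ ($K{\left(R,U \right)} = - 4 \left(R + U\right) = - 4 R - 4 U$)
$\frac{K{\left(-144 - -34,\left(\frac{1}{4} + 2\right)^{2} \right)}}{\left(-5547 + 49708\right) \left(-40738 - 2475\right)} = \frac{- 4 \left(-144 - -34\right) - 4 \left(\frac{1}{4} + 2\right)^{2}}{\left(-5547 + 49708\right) \left(-40738 - 2475\right)} = \frac{- 4 \left(-144 + 34\right) - 4 \left(\frac{1}{4} + 2\right)^{2}}{44161 \left(-43213\right)} = \frac{\left(-4\right) \left(-110\right) - 4 \left(\frac{9}{4}\right)^{2}}{-1908329293} = \left(440 - \frac{81}{4}\right) \left(- \frac{1}{1908329293}\right) = \frac{1679}{4} \left(- \frac{1}{1908329293}\right) = - \frac{1679}{7633317172}$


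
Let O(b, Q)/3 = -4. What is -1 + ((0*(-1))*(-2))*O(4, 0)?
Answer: -1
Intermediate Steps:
O(b, Q) = -12 (O(b, Q) = 3*(-4) = -12)
-1 + ((0*(-1))*(-2))*O(4, 0) = -1 + ((0*(-1))*(-2))*(-12) = -1 + (0*(-2))*(-12) = -1 + 0*(-12) = -1 + 0 = -1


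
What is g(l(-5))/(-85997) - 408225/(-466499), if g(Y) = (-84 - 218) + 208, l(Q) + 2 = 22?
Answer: 35149976231/40117514503 ≈ 0.87617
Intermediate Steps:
l(Q) = 20 (l(Q) = -2 + 22 = 20)
g(Y) = -94 (g(Y) = -302 + 208 = -94)
g(l(-5))/(-85997) - 408225/(-466499) = -94/(-85997) - 408225/(-466499) = -94*(-1/85997) - 408225*(-1/466499) = 94/85997 + 408225/466499 = 35149976231/40117514503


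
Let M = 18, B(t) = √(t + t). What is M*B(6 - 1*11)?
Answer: 18*I*√10 ≈ 56.921*I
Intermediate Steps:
B(t) = √2*√t (B(t) = √(2*t) = √2*√t)
M*B(6 - 1*11) = 18*(√2*√(6 - 1*11)) = 18*(√2*√(6 - 11)) = 18*(√2*√(-5)) = 18*(√2*(I*√5)) = 18*(I*√10) = 18*I*√10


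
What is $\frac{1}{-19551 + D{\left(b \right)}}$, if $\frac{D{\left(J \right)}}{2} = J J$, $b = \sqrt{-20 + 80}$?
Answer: $- \frac{1}{19431} \approx -5.1464 \cdot 10^{-5}$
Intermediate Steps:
$b = 2 \sqrt{15}$ ($b = \sqrt{60} = 2 \sqrt{15} \approx 7.746$)
$D{\left(J \right)} = 2 J^{2}$ ($D{\left(J \right)} = 2 J J = 2 J^{2}$)
$\frac{1}{-19551 + D{\left(b \right)}} = \frac{1}{-19551 + 2 \left(2 \sqrt{15}\right)^{2}} = \frac{1}{-19551 + 2 \cdot 60} = \frac{1}{-19551 + 120} = \frac{1}{-19431} = - \frac{1}{19431}$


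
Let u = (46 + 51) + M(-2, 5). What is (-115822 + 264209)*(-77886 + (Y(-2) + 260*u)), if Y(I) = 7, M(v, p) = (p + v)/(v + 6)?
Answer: -7784975568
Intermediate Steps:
M(v, p) = (p + v)/(6 + v)
u = 391/4 (u = (46 + 51) + (5 - 2)/(6 - 2) = 97 + 3/4 = 391/4 ≈ 97.750)
(-115822 + 264209)*(-77886 + (Y(-2) + 260*u)) = (-115822 + 264209)*(-77886 + (7 + 260*(391/4))) = 148387*(-77886 + (7 + 25415)) = 148387*(-77886 + 25422) = 148387*(-52464) = -7784975568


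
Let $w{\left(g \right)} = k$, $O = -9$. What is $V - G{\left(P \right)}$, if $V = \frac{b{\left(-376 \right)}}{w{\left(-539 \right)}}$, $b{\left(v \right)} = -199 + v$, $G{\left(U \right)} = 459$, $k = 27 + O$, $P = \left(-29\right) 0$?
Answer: $- \frac{8837}{18} \approx -490.94$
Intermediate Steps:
$P = 0$
$k = 18$ ($k = 27 - 9 = 18$)
$w{\left(g \right)} = 18$
$V = - \frac{575}{18}$ ($V = \frac{-199 - 376}{18} = \left(-575\right) \frac{1}{18} = - \frac{575}{18} \approx -31.944$)
$V - G{\left(P \right)} = - \frac{575}{18} - 459 = - \frac{8837}{18}$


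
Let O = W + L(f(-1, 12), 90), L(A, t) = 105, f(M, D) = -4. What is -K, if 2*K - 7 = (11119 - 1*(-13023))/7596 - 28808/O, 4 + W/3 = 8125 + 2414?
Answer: -186066781/40144860 ≈ -4.6349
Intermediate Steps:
W = 31605 (W = -12 + 3*(8125 + 2414) = -12 + 3*10539 = -12 + 31617 = 31605)
O = 31710 (O = 31605 + 105 = 31710)
K = 186066781/40144860 (K = 7/2 + ((11119 - 1*(-13023))/7596 - 28808/31710)/2 = 7/2 + ((11119 + 13023)*(1/7596) - 28808*1/31710)/2 = 7/2 + (24142*(1/7596) - 14404/15855)/2 = 7/2 + (12071/3798 - 14404/15855)/2 = 7/2 + (1/2)*(45559771/20072430) = 7/2 + 45559771/40144860 = 186066781/40144860 ≈ 4.6349)
-K = -1*186066781/40144860 = -186066781/40144860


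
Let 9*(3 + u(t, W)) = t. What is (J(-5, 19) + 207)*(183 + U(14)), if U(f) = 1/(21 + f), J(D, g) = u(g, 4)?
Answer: 339518/9 ≈ 37724.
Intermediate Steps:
u(t, W) = -3 + t/9
J(D, g) = -3 + g/9
(J(-5, 19) + 207)*(183 + U(14)) = ((-3 + (⅑)*19) + 207)*(183 + 1/(21 + 14)) = ((-3 + 19/9) + 207)*(183 + 1/35) = (-8/9 + 207)*(183 + 1/35) = (1855/9)*(6406/35) = 339518/9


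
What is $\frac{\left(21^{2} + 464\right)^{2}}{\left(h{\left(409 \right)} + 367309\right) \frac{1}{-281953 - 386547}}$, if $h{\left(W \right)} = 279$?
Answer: $- \frac{136879553125}{91897} \approx -1.4895 \cdot 10^{6}$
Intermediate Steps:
$\frac{\left(21^{2} + 464\right)^{2}}{\left(h{\left(409 \right)} + 367309\right) \frac{1}{-281953 - 386547}} = \frac{\left(21^{2} + 464\right)^{2}}{\left(279 + 367309\right) \frac{1}{-281953 - 386547}} = \frac{\left(441 + 464\right)^{2}}{367588 \frac{1}{-668500}} = \frac{905^{2}}{367588 \left(- \frac{1}{668500}\right)} = \frac{819025}{- \frac{91897}{167125}} = 819025 \left(- \frac{167125}{91897}\right) = - \frac{136879553125}{91897}$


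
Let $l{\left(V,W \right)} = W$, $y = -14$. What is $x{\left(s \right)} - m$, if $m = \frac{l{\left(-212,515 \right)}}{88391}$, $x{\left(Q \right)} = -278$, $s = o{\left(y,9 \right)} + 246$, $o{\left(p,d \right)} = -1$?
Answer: $- \frac{24573213}{88391} \approx -278.01$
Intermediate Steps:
$s = 245$ ($s = -1 + 246 = 245$)
$m = \frac{515}{88391} \approx 0.0058264$
$x{\left(s \right)} - m = -278 - \frac{515}{88391} = - \frac{24573213}{88391}$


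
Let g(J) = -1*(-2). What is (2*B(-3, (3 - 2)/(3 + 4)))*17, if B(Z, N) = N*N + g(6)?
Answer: 3366/49 ≈ 68.694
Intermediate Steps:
g(J) = 2
B(Z, N) = 2 + N² (B(Z, N) = N*N + 2 = N² + 2 = 2 + N²)
(2*B(-3, (3 - 2)/(3 + 4)))*17 = (2*(2 + ((3 - 2)/(3 + 4))²))*17 = (2*(2 + (1/7)²))*17 = (2*(2 + (1*(⅐))²))*17 = (2*(2 + (⅐)²))*17 = (2*(2 + 1/49))*17 = (2*(99/49))*17 = (198/49)*17 = 3366/49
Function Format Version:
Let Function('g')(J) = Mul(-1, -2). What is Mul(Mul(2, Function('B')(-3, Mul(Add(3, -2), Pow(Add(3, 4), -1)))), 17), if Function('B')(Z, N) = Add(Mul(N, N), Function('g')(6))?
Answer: Rational(3366, 49) ≈ 68.694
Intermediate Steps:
Function('g')(J) = 2
Function('B')(Z, N) = Add(2, Pow(N, 2)) (Function('B')(Z, N) = Add(Mul(N, N), 2) = Add(Pow(N, 2), 2) = Add(2, Pow(N, 2)))
Mul(Mul(2, Function('B')(-3, Mul(Add(3, -2), Pow(Add(3, 4), -1)))), 17) = Mul(Mul(2, Add(2, Pow(Mul(Add(3, -2), Pow(Add(3, 4), -1)), 2))), 17) = Mul(Mul(2, Add(2, Pow(Mul(1, Pow(7, -1)), 2))), 17) = Mul(Mul(2, Add(2, Pow(Mul(1, Rational(1, 7)), 2))), 17) = Mul(Mul(2, Add(2, Pow(Rational(1, 7), 2))), 17) = Mul(Mul(2, Add(2, Rational(1, 49))), 17) = Mul(Mul(2, Rational(99, 49)), 17) = Mul(Rational(198, 49), 17) = Rational(3366, 49)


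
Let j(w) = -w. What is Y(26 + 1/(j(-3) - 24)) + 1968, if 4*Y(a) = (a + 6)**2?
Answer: 3921793/1764 ≈ 2223.2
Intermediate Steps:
Y(a) = (6 + a)**2/4 (Y(a) = (a + 6)**2/4 = (6 + a)**2/4)
Y(26 + 1/(j(-3) - 24)) + 1968 = (6 + (26 + 1/(-1*(-3) - 24)))**2/4 + 1968 = (6 + (26 + 1/(3 - 24)))**2/4 + 1968 = (6 + (26 + 1/(-21)))**2/4 + 1968 = (6 + (26 - 1/21))**2/4 + 1968 = (6 + 545/21)**2/4 + 1968 = (671/21)**2/4 + 1968 = (1/4)*(450241/441) + 1968 = 450241/1764 + 1968 = 3921793/1764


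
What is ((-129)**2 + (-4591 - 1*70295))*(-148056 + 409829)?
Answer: -15246968385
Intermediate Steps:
((-129)**2 + (-4591 - 1*70295))*(-148056 + 409829) = (16641 + (-4591 - 70295))*261773 = (16641 - 74886)*261773 = -58245*261773 = -15246968385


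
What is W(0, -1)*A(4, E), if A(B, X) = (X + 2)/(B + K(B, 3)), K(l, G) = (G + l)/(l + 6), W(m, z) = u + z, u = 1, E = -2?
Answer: 0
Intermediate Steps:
W(m, z) = 1 + z
K(l, G) = (G + l)/(6 + l)
A(B, X) = (2 + X)/(B + (3 + B)/(6 + B)) (A(B, X) = (X + 2)/(B + (3 + B)/(6 + B)) = (2 + X)/(B + (3 + B)/(6 + B)))
W(0, -1)*A(4, E) = (1 - 1)*((2 - 2)*(6 + 4)/(3 + 4 + 4*(6 + 4))) = 0*(0*10/(3 + 4 + 4*10)) = 0*(0*10/(3 + 4 + 40)) = 0*(0*10/47) = 0*((1/47)*0*10) = 0*0 = 0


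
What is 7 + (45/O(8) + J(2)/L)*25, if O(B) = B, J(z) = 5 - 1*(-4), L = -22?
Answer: 12091/88 ≈ 137.40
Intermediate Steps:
J(z) = 9 (J(z) = 5 + 4 = 9)
7 + (45/O(8) + J(2)/L)*25 = 7 + (45/8 + 9/(-22))*25 = 7 + (45*(1/8) + 9*(-1/22))*25 = 7 + (45/8 - 9/22)*25 = 7 + (459/88)*25 = 7 + 11475/88 = 12091/88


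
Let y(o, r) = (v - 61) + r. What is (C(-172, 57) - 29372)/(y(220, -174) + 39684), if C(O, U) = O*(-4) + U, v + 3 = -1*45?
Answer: -28627/39401 ≈ -0.72655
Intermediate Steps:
v = -48 (v = -3 - 1*45 = -3 - 45 = -48)
y(o, r) = -109 + r (y(o, r) = (-48 - 61) + r = -109 + r)
C(O, U) = U - 4*O (C(O, U) = -4*O + U = U - 4*O)
(C(-172, 57) - 29372)/(y(220, -174) + 39684) = ((57 - 4*(-172)) - 29372)/((-109 - 174) + 39684) = ((57 + 688) - 29372)/(-283 + 39684) = (745 - 29372)/39401 = -28627*1/39401 = -28627/39401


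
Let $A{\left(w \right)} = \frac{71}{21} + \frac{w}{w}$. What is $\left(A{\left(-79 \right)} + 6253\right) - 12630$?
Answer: $- \frac{133825}{21} \approx -6372.6$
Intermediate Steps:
$A{\left(w \right)} = \frac{92}{21}$ ($A{\left(w \right)} = 71 \cdot \frac{1}{21} + 1 = \frac{71}{21} + 1 = \frac{92}{21}$)
$\left(A{\left(-79 \right)} + 6253\right) - 12630 = \left(\frac{92}{21} + 6253\right) - 12630 = \frac{131405}{21} - 12630 = - \frac{133825}{21}$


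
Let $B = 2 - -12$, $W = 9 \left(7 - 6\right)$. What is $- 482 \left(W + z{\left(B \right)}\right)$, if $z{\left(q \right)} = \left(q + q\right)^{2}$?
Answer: $-382226$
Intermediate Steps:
$W = 9$ ($W = 9 \cdot 1 = 9$)
$B = 14$ ($B = 2 + 12 = 14$)
$z{\left(q \right)} = 4 q^{2}$ ($z{\left(q \right)} = \left(2 q\right)^{2} = 4 q^{2}$)
$- 482 \left(W + z{\left(B \right)}\right) = - 482 \left(9 + 4 \cdot 14^{2}\right) = - 482 \left(9 + 4 \cdot 196\right) = - 482 \left(9 + 784\right) = \left(-482\right) 793 = -382226$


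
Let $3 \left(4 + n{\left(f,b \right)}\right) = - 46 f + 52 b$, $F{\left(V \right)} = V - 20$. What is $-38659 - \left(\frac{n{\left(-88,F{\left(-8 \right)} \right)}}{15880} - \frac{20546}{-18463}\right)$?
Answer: $- \frac{566743434331}{14659622} \approx -38660.0$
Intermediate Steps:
$F{\left(V \right)} = -20 + V$ ($F{\left(V \right)} = V - 20 = -20 + V$)
$n{\left(f,b \right)} = -4 - \frac{46 f}{3} + \frac{52 b}{3}$ ($n{\left(f,b \right)} = -4 + \frac{- 46 f + 52 b}{3} = -4 + \left(- \frac{46 f}{3} + \frac{52 b}{3}\right) = -4 - \frac{46 f}{3} + \frac{52 b}{3}$)
$-38659 - \left(\frac{n{\left(-88,F{\left(-8 \right)} \right)}}{15880} - \frac{20546}{-18463}\right) = -38659 - \left(\frac{-4 - - \frac{4048}{3} + \frac{52 \left(-20 - 8\right)}{3}}{15880} - \frac{20546}{-18463}\right) = -38659 - \left(\left(-4 + \frac{4048}{3} + \frac{52}{3} \left(-28\right)\right) \frac{1}{15880} - - \frac{20546}{18463}\right) = -38659 - \left(\left(-4 + \frac{4048}{3} - \frac{1456}{3}\right) \frac{1}{15880} + \frac{20546}{18463}\right) = -38659 - \left(860 \cdot \frac{1}{15880} + \frac{20546}{18463}\right) = -38659 - \left(\frac{43}{794} + \frac{20546}{18463}\right) = -38659 - \frac{17107433}{14659622} = - \frac{566743434331}{14659622}$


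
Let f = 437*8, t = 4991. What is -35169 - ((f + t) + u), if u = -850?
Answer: -42806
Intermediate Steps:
f = 3496
-35169 - ((f + t) + u) = -35169 - ((3496 + 4991) - 850) = -35169 - (8487 - 850) = -35169 - 1*7637 = -35169 - 7637 = -42806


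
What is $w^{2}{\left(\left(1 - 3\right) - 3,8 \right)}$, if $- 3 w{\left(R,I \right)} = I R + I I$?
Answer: $64$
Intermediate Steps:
$w{\left(R,I \right)} = - \frac{I^{2}}{3} - \frac{I R}{3}$ ($w{\left(R,I \right)} = - \frac{I R + I I}{3} = - \frac{I R + I^{2}}{3} = - \frac{I^{2} + I R}{3} = - \frac{I^{2}}{3} - \frac{I R}{3}$)
$w^{2}{\left(\left(1 - 3\right) - 3,8 \right)} = \left(\left(- \frac{1}{3}\right) 8 \left(8 + \left(\left(1 - 3\right) - 3\right)\right)\right)^{2} = \left(\left(- \frac{1}{3}\right) 8 \left(8 - 5\right)\right)^{2} = \left(\left(- \frac{1}{3}\right) 8 \cdot 3\right)^{2} = \left(-8\right)^{2} = 64$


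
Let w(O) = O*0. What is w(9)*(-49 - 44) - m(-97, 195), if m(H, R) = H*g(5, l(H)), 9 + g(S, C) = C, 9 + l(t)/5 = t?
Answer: -52283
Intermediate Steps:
l(t) = -45 + 5*t
w(O) = 0
g(S, C) = -9 + C
m(H, R) = H*(-54 + 5*H) (m(H, R) = H*(-9 + (-45 + 5*H)) = H*(-54 + 5*H))
w(9)*(-49 - 44) - m(-97, 195) = 0*(-49 - 44) - (-97)*(-54 + 5*(-97)) = 0*(-93) - (-97)*(-54 - 485) = 0 - (-97)*(-539) = 0 - 1*52283 = 0 - 52283 = -52283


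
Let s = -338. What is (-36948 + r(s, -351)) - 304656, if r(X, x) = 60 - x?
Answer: -341193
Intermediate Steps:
(-36948 + r(s, -351)) - 304656 = (-36948 + (60 - 1*(-351))) - 304656 = (-36948 + (60 + 351)) - 304656 = (-36948 + 411) - 304656 = -36537 - 304656 = -341193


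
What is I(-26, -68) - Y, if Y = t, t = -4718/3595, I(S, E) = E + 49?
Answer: -63587/3595 ≈ -17.688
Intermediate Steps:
I(S, E) = 49 + E
t = -4718/3595 (t = -4718*1/3595 = -4718/3595 ≈ -1.3124)
Y = -4718/3595 ≈ -1.3124
I(-26, -68) - Y = (49 - 68) - 1*(-4718/3595) = -19 + 4718/3595 = -63587/3595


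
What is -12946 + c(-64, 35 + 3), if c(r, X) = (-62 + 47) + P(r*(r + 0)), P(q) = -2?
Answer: -12963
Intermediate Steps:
c(r, X) = -17 (c(r, X) = (-62 + 47) - 2 = -15 - 2 = -17)
-12946 + c(-64, 35 + 3) = -12946 - 17 = -12963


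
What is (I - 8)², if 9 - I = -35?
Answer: 1296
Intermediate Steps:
I = 44 (I = 9 - 1*(-35) = 9 + 35 = 44)
(I - 8)² = (44 - 8)² = 36² = 1296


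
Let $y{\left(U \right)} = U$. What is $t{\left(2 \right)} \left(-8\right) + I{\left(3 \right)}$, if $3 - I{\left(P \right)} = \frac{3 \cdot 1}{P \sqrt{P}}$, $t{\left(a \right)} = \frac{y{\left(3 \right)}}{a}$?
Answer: $-9 - \frac{\sqrt{3}}{3} \approx -9.5773$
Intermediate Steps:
$t{\left(a \right)} = \frac{3}{a}$
$I{\left(P \right)} = 3 - \frac{3}{P^{\frac{3}{2}}}$ ($I{\left(P \right)} = 3 - \frac{3 \cdot 1}{P \sqrt{P}} = 3 - \frac{3}{P^{\frac{3}{2}}}$)
$t{\left(2 \right)} \left(-8\right) + I{\left(3 \right)} = \frac{3}{2} \left(-8\right) + \left(3 - \frac{3}{3 \sqrt{3}}\right) = 3 \cdot \frac{1}{2} \left(-8\right) + \left(3 - 3 \frac{\sqrt{3}}{9}\right) = \frac{3}{2} \left(-8\right) + \left(3 - \frac{\sqrt{3}}{3}\right) = -12 + \left(3 - \frac{\sqrt{3}}{3}\right) = -9 - \frac{\sqrt{3}}{3}$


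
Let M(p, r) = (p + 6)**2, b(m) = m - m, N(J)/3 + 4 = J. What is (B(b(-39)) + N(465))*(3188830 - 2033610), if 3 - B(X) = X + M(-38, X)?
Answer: 418189640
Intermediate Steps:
N(J) = -12 + 3*J
b(m) = 0
M(p, r) = (6 + p)**2
B(X) = -1021 - X (B(X) = 3 - (X + (6 - 38)**2) = 3 - (X + (-32)**2) = 3 - (X + 1024) = 3 - (1024 + X) = 3 + (-1024 - X) = -1021 - X)
(B(b(-39)) + N(465))*(3188830 - 2033610) = ((-1021 - 1*0) + (-12 + 3*465))*(3188830 - 2033610) = ((-1021 + 0) + (-12 + 1395))*1155220 = (-1021 + 1383)*1155220 = 362*1155220 = 418189640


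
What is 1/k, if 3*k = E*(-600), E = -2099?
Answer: 1/419800 ≈ 2.3821e-6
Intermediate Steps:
k = 419800 (k = (-2099*(-600))/3 = (1/3)*1259400 = 419800)
1/k = 1/419800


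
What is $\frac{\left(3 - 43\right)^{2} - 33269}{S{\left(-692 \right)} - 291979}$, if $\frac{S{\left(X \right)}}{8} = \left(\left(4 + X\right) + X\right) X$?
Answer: $- \frac{31669}{7347701} \approx -0.0043101$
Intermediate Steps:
$S{\left(X \right)} = 8 X \left(4 + 2 X\right)$ ($S{\left(X \right)} = 8 \left(\left(4 + X\right) + X\right) X = 8 \left(4 + 2 X\right) X = 8 X \left(4 + 2 X\right)$)
$\frac{\left(3 - 43\right)^{2} - 33269}{S{\left(-692 \right)} - 291979} = \frac{\left(3 - 43\right)^{2} - 33269}{16 \left(-692\right) \left(2 - 692\right) - 291979} = \frac{\left(-40\right)^{2} - 33269}{16 \left(-692\right) \left(-690\right) - 291979} = \frac{1600 - 33269}{7639680 - 291979} = - \frac{31669}{7347701}$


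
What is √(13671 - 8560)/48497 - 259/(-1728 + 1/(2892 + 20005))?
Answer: 5930323/39566015 + √5111/48497 ≈ 0.15136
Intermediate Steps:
√(13671 - 8560)/48497 - 259/(-1728 + 1/(2892 + 20005)) = √5111*(1/48497) - 259/(-1728 + 1/22897) = √5111/48497 - 259/(-1728 + 1/22897) = √5111/48497 - 259/(-39566015/22897) = √5111/48497 - 259*(-22897/39566015) = √5111/48497 + 5930323/39566015 = 5930323/39566015 + √5111/48497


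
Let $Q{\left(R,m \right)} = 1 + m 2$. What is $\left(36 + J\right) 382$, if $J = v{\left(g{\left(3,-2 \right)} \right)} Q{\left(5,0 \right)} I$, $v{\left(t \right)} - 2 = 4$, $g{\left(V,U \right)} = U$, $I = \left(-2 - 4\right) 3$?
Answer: $-27504$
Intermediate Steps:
$I = -18$ ($I = \left(-6\right) 3 = -18$)
$Q{\left(R,m \right)} = 1 + 2 m$
$v{\left(t \right)} = 6$ ($v{\left(t \right)} = 2 + 4 = 6$)
$J = -108$ ($J = 6 \left(1 + 2 \cdot 0\right) \left(-18\right) = 6 \left(1 + 0\right) \left(-18\right) = 6 \cdot 1 \left(-18\right) = 6 \left(-18\right) = -108$)
$\left(36 + J\right) 382 = \left(36 - 108\right) 382 = \left(-72\right) 382 = -27504$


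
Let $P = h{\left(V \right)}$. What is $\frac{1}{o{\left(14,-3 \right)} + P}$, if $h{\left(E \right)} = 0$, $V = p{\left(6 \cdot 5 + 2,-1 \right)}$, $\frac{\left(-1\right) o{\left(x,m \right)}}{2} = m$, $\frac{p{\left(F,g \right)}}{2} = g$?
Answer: $\frac{1}{6} \approx 0.16667$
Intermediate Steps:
$p{\left(F,g \right)} = 2 g$
$o{\left(x,m \right)} = - 2 m$
$V = -2$ ($V = 2 \left(-1\right) = -2$)
$P = 0$
$\frac{1}{o{\left(14,-3 \right)} + P} = \frac{1}{\left(-2\right) \left(-3\right) + 0} = \frac{1}{6 + 0} = \frac{1}{6}$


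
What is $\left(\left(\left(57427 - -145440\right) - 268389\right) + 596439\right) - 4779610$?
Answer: $-4248693$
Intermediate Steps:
$\left(\left(\left(57427 - -145440\right) - 268389\right) + 596439\right) - 4779610 = \left(\left(\left(57427 + 145440\right) - 268389\right) + 596439\right) - 4779610 = \left(\left(202867 - 268389\right) + 596439\right) - 4779610 = \left(-65522 + 596439\right) - 4779610 = 530917 - 4779610 = -4248693$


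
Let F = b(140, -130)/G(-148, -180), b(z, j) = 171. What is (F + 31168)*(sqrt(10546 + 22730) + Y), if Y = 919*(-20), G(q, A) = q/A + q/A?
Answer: -21266827130/37 + 2314127*sqrt(8319)/37 ≈ -5.6907e+8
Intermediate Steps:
G(q, A) = 2*q/A
Y = -18380
F = 7695/74 (F = 171/((2*(-148)/(-180))) = 171/((2*(-148)*(-1/180))) = 171/(74/45) = 171*(45/74) = 7695/74 ≈ 103.99)
(F + 31168)*(sqrt(10546 + 22730) + Y) = (7695/74 + 31168)*(sqrt(10546 + 22730) - 18380) = 2314127*(sqrt(33276) - 18380)/74 = 2314127*(2*sqrt(8319) - 18380)/74 = 2314127*(-18380 + 2*sqrt(8319))/74 = -21266827130/37 + 2314127*sqrt(8319)/37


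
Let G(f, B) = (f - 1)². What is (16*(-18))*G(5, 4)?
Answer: -4608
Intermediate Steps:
G(f, B) = (-1 + f)²
(16*(-18))*G(5, 4) = (16*(-18))*(-1 + 5)² = -288*4² = -288*16 = -4608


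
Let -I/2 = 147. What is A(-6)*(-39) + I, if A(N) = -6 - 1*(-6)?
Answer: -294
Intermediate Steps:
A(N) = 0 (A(N) = -6 + 6 = 0)
I = -294 (I = -2*147 = -294)
A(-6)*(-39) + I = 0*(-39) - 294 = 0 - 294 = -294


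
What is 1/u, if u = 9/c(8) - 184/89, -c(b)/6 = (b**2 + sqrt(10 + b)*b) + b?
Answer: -29726000/62249969 - 126736*sqrt(2)/62249969 ≈ -0.48041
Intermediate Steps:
c(b) = -6*b - 6*b**2 - 6*b*sqrt(10 + b) (c(b) = -6*((b**2 + sqrt(10 + b)*b) + b) = -6*((b**2 + b*sqrt(10 + b)) + b) = -6*(b + b**2 + b*sqrt(10 + b)) = -6*b - 6*b**2 - 6*b*sqrt(10 + b))
u = -184/89 + 9/(-432 - 144*sqrt(2)) (u = 9/((-6*8*(1 + 8 + sqrt(10 + 8)))) - 184/89 = 9/((-6*8*(1 + 8 + sqrt(18)))) - 184*1/89 = 9/((-6*8*(1 + 8 + 3*sqrt(2)))) - 184/89 = 9/((-6*8*(9 + 3*sqrt(2)))) - 184/89 = 9/(-432 - 144*sqrt(2)) - 184/89 = -184/89 + 9/(-432 - 144*sqrt(2)) ≈ -2.0816)
1/u = 1/(-20875/9968 + sqrt(2)/112)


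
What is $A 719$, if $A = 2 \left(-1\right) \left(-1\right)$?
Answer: $1438$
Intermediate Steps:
$A = 2$ ($A = \left(-2\right) \left(-1\right) = 2$)
$A 719 = 2 \cdot 719 = 1438$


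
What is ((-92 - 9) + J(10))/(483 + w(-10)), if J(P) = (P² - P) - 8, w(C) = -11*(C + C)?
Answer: -1/37 ≈ -0.027027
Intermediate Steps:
w(C) = -22*C
J(P) = -8 + P² - P
((-92 - 9) + J(10))/(483 + w(-10)) = ((-92 - 9) + (-8 + 10² - 1*10))/(483 - 22*(-10)) = (-101 + (-8 + 100 - 10))/(483 + 220) = (-101 + 82)/703 = -19*1/703 = -1/37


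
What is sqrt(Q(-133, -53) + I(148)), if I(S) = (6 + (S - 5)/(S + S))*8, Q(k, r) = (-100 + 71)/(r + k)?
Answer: sqrt(2463804174)/6882 ≈ 7.2125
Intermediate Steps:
Q(k, r) = -29/(k + r)
I(S) = 48 + 4*(-5 + S)/S (I(S) = (6 + (-5 + S)/((2*S)))*8 = (6 + (-5 + S)*(1/(2*S)))*8 = (6 + (-5 + S)/(2*S))*8 = 48 + 4*(-5 + S)/S)
sqrt(Q(-133, -53) + I(148)) = sqrt(-29/(-133 - 53) + (52 - 20/148)) = sqrt(-29/(-186) + (52 - 20*1/148)) = sqrt(-29*(-1/186) + (52 - 5/37)) = sqrt(29/186 + 1919/37) = sqrt(358007/6882) = sqrt(2463804174)/6882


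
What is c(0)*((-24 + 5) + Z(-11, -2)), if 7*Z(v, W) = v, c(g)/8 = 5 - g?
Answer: -5760/7 ≈ -822.86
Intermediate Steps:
c(g) = 40 - 8*g (c(g) = 8*(5 - g) = 40 - 8*g)
Z(v, W) = v/7
c(0)*((-24 + 5) + Z(-11, -2)) = (40 - 8*0)*((-24 + 5) + (⅐)*(-11)) = (40 + 0)*(-19 - 11/7) = 40*(-144/7) = -5760/7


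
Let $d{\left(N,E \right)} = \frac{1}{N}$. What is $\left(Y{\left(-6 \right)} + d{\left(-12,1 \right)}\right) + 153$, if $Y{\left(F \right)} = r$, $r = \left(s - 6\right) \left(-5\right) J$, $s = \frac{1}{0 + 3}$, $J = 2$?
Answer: $\frac{2515}{12} \approx 209.58$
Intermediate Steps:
$s = \frac{1}{3} \approx 0.33333$
$r = \frac{170}{3}$ ($r = \left(\frac{1}{3} - 6\right) \left(-5\right) 2 = \left(- \frac{17}{3}\right) \left(-5\right) 2 = \frac{85}{3} \cdot 2 = \frac{170}{3} \approx 56.667$)
$Y{\left(F \right)} = \frac{170}{3}$
$\left(Y{\left(-6 \right)} + d{\left(-12,1 \right)}\right) + 153 = \left(\frac{170}{3} + \frac{1}{-12}\right) + 153 = \left(\frac{170}{3} - \frac{1}{12}\right) + 153 = \frac{679}{12} + 153 = \frac{2515}{12}$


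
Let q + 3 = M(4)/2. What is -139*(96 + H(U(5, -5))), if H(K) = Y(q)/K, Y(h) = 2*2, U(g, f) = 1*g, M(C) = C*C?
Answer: -67276/5 ≈ -13455.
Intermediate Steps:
M(C) = C**2
U(g, f) = g
q = 5 (q = -3 + 4**2/2 = -3 + 16*(1/2) = -3 + 8 = 5)
Y(h) = 4
H(K) = 4/K
-139*(96 + H(U(5, -5))) = -139*(96 + 4/5) = -139*484/5 = -67276/5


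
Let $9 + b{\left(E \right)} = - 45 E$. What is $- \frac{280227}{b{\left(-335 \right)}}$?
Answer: $- \frac{93409}{5022} \approx -18.6$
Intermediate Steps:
$b{\left(E \right)} = -9 - 45 E$
$- \frac{280227}{b{\left(-335 \right)}} = - \frac{280227}{-9 - -15075} = - \frac{280227}{-9 + 15075} = - \frac{280227}{15066} = \left(-280227\right) \frac{1}{15066} = - \frac{93409}{5022}$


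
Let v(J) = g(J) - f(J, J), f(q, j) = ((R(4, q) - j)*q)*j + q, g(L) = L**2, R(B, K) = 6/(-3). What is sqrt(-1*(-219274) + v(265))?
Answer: sqrt(19039309) ≈ 4363.4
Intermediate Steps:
R(B, K) = -2 (R(B, K) = 6*(-1/3) = -2)
f(q, j) = q + j*q*(-2 - j) (f(q, j) = ((-2 - j)*q)*j + q = (q*(-2 - j))*j + q = j*q*(-2 - j) + q = q + j*q*(-2 - j))
v(J) = J**2 - J*(1 - J**2 - 2*J)
sqrt(-1*(-219274) + v(265)) = sqrt(-1*(-219274) + 265*(-1 + 265**2 + 3*265)) = sqrt(219274 + 265*(-1 + 70225 + 795)) = sqrt(219274 + 265*71019) = sqrt(219274 + 18820035) = sqrt(19039309)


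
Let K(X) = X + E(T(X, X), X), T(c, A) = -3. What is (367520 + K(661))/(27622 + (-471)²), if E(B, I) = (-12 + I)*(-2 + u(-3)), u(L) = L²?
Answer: 372724/249463 ≈ 1.4941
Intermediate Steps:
E(B, I) = -84 + 7*I (E(B, I) = (-12 + I)*(-2 + (-3)²) = (-12 + I)*(-2 + 9) = (-12 + I)*7 = -84 + 7*I)
K(X) = -84 + 8*X (K(X) = X + (-84 + 7*X) = -84 + 8*X)
(367520 + K(661))/(27622 + (-471)²) = (367520 + (-84 + 8*661))/(27622 + (-471)²) = (367520 + (-84 + 5288))/(27622 + 221841) = (367520 + 5204)/249463 = 372724*(1/249463) = 372724/249463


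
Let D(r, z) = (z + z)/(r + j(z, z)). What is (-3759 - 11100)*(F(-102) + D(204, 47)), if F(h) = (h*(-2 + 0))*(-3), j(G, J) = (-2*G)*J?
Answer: 19161141129/2107 ≈ 9.0940e+6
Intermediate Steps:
j(G, J) = -2*G*J
F(h) = 6*h (F(h) = (h*(-2))*(-3) = -2*h*(-3) = 6*h)
D(r, z) = 2*z/(r - 2*z²) (D(r, z) = (z + z)/(r - 2*z*z) = (2*z)/(r - 2*z²) = 2*z/(r - 2*z²))
(-3759 - 11100)*(F(-102) + D(204, 47)) = (-3759 - 11100)*(6*(-102) + 2*47/(204 - 2*47²)) = -14859*(-612 + 2*47/(204 - 2*2209)) = -14859*(-612 + 2*47/(204 - 4418)) = -14859*(-612 + 2*47/(-4214)) = -14859*(-612 + 2*47*(-1/4214)) = -14859*(-612 - 47/2107) = -14859*(-1289531/2107) = 19161141129/2107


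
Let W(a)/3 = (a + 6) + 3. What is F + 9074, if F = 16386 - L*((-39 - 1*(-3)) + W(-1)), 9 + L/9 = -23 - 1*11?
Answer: 20816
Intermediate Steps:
W(a) = 27 + 3*a (W(a) = 3*((a + 6) + 3) = 3*((6 + a) + 3) = 3*(9 + a) = 27 + 3*a)
L = -387 (L = -81 + 9*(-23 - 1*11) = -81 + 9*(-23 - 11) = -81 + 9*(-34) = -81 - 306 = -387)
F = 11742 (F = 16386 - (-387)*((-39 - 1*(-3)) + (27 + 3*(-1))) = 16386 - (-387)*((-39 + 3) + (27 - 3)) = 16386 - (-387)*(-36 + 24) = 16386 - (-387)*(-12) = 16386 - 1*4644 = 16386 - 4644 = 11742)
F + 9074 = 11742 + 9074 = 20816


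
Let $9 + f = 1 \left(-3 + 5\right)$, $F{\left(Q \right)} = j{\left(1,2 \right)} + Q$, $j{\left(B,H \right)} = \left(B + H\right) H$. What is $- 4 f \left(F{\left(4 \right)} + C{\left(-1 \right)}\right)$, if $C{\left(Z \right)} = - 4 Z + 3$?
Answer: $476$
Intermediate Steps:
$C{\left(Z \right)} = 3 - 4 Z$
$j{\left(B,H \right)} = H \left(B + H\right)$
$F{\left(Q \right)} = 6 + Q$ ($F{\left(Q \right)} = 2 \left(1 + 2\right) + Q = 2 \cdot 3 + Q = 6 + Q$)
$f = -7$ ($f = -9 + 1 \left(-3 + 5\right) = -9 + 1 \cdot 2 = -9 + 2 = -7$)
$- 4 f \left(F{\left(4 \right)} + C{\left(-1 \right)}\right) = \left(-4\right) \left(-7\right) \left(\left(6 + 4\right) + \left(3 - -4\right)\right) = 28 \left(10 + \left(3 + 4\right)\right) = 28 \left(10 + 7\right) = 28 \cdot 17 = 476$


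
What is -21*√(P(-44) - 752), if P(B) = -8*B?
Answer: -420*I ≈ -420.0*I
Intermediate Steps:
-21*√(P(-44) - 752) = -21*√(-8*(-44) - 752) = -21*√(352 - 752) = -420*I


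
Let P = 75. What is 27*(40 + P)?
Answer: 3105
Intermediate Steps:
27*(40 + P) = 27*(40 + 75) = 27*115 = 3105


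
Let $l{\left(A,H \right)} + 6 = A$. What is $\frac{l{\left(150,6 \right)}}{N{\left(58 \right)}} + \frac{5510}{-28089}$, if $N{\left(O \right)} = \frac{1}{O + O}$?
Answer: $\frac{469193146}{28089} \approx 16704.0$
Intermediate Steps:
$N{\left(O \right)} = \frac{1}{2 O}$
$l{\left(A,H \right)} = -6 + A$
$\frac{l{\left(150,6 \right)}}{N{\left(58 \right)}} + \frac{5510}{-28089} = \frac{-6 + 150}{\frac{1}{2} \cdot \frac{1}{58}} + \frac{5510}{-28089} = \frac{144}{\frac{1}{2} \cdot \frac{1}{58}} + 5510 \left(- \frac{1}{28089}\right) = 144 \frac{1}{\frac{1}{116}} - \frac{5510}{28089} = 144 \cdot 116 - \frac{5510}{28089} = 16704 - \frac{5510}{28089} = \frac{469193146}{28089}$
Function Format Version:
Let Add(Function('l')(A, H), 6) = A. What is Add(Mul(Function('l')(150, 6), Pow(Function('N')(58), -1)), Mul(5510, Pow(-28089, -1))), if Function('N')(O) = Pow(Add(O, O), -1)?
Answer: Rational(469193146, 28089) ≈ 16704.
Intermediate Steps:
Function('N')(O) = Mul(Rational(1, 2), Pow(O, -1)) (Function('N')(O) = Pow(Mul(2, O), -1) = Mul(Rational(1, 2), Pow(O, -1)))
Function('l')(A, H) = Add(-6, A)
Add(Mul(Function('l')(150, 6), Pow(Function('N')(58), -1)), Mul(5510, Pow(-28089, -1))) = Add(Mul(Add(-6, 150), Pow(Mul(Rational(1, 2), Pow(58, -1)), -1)), Mul(5510, Pow(-28089, -1))) = Add(Mul(144, Pow(Mul(Rational(1, 2), Rational(1, 58)), -1)), Mul(5510, Rational(-1, 28089))) = Add(Mul(144, Pow(Rational(1, 116), -1)), Rational(-5510, 28089)) = Add(Mul(144, 116), Rational(-5510, 28089)) = Add(16704, Rational(-5510, 28089)) = Rational(469193146, 28089)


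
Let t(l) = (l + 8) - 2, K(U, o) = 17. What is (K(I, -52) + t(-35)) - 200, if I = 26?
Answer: -212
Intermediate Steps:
t(l) = 6 + l (t(l) = (8 + l) - 2 = 6 + l)
(K(I, -52) + t(-35)) - 200 = (17 + (6 - 35)) - 200 = (17 - 29) - 200 = -12 - 200 = -212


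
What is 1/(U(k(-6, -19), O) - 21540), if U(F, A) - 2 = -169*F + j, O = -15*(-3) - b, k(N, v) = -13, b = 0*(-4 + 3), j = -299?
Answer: -1/19640 ≈ -5.0917e-5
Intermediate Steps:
b = 0 (b = 0*(-1) = 0)
O = 45 (O = -15*(-3) - 1*0 = 45 + 0 = 45)
U(F, A) = -297 - 169*F (U(F, A) = 2 + (-169*F - 299) = 2 + (-299 - 169*F) = -297 - 169*F)
1/(U(k(-6, -19), O) - 21540) = 1/((-297 - 169*(-13)) - 21540) = 1/((-297 + 2197) - 21540) = 1/(1900 - 21540) = 1/(-19640) = -1/19640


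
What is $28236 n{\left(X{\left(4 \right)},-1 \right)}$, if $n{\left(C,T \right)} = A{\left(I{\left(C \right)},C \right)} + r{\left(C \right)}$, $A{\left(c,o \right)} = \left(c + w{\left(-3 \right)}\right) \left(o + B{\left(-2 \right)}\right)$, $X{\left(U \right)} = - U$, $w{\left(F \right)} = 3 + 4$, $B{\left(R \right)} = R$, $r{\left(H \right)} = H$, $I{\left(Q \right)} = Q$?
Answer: $-621192$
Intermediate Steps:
$w{\left(F \right)} = 7$
$A{\left(c,o \right)} = \left(-2 + o\right) \left(7 + c\right)$ ($A{\left(c,o \right)} = \left(c + 7\right) \left(o - 2\right) = \left(7 + c\right) \left(-2 + o\right) = \left(-2 + o\right) \left(7 + c\right)$)
$n{\left(C,T \right)} = -14 + C^{2} + 6 C$ ($n{\left(C,T \right)} = \left(-14 - 2 C + 7 C + C C\right) + C = \left(-14 - 2 C + 7 C + C^{2}\right) + C = \left(-14 + C^{2} + 5 C\right) + C = -14 + C^{2} + 6 C$)
$28236 n{\left(X{\left(4 \right)},-1 \right)} = 28236 \left(-14 + \left(\left(-1\right) 4\right)^{2} + 6 \left(\left(-1\right) 4\right)\right) = 28236 \left(-14 + \left(-4\right)^{2} + 6 \left(-4\right)\right) = 28236 \left(-14 + 16 - 24\right) = 28236 \left(-22\right) = -621192$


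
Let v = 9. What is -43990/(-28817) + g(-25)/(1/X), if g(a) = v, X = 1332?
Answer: 345502186/28817 ≈ 11990.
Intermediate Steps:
g(a) = 9
-43990/(-28817) + g(-25)/(1/X) = -43990/(-28817) + 9/(1/1332) = -43990*(-1/28817) + 9/(1/1332) = 43990/28817 + 9*1332 = 43990/28817 + 11988 = 345502186/28817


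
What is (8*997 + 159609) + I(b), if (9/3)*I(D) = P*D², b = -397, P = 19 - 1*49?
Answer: -1408505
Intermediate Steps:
P = -30 (P = 19 - 49 = -30)
I(D) = -10*D² (I(D) = (-30*D²)/3 = -10*D²)
(8*997 + 159609) + I(b) = (8*997 + 159609) - 10*(-397)² = (7976 + 159609) - 10*157609 = 167585 - 1576090 = -1408505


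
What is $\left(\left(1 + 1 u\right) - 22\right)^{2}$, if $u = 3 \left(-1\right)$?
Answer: $576$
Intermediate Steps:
$u = -3$
$\left(\left(1 + 1 u\right) - 22\right)^{2} = \left(\left(1 + 1 \left(-3\right)\right) - 22\right)^{2} = \left(\left(1 - 3\right) - 22\right)^{2} = \left(-2 - 22\right)^{2} = \left(-24\right)^{2} = 576$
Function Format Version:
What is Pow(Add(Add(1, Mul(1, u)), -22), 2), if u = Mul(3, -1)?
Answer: 576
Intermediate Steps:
u = -3
Pow(Add(Add(1, Mul(1, u)), -22), 2) = Pow(Add(Add(1, Mul(1, -3)), -22), 2) = Pow(Add(Add(1, -3), -22), 2) = Pow(Add(-2, -22), 2) = Pow(-24, 2) = 576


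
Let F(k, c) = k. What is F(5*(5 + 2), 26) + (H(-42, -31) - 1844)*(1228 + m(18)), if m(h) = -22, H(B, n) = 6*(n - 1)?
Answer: -2455381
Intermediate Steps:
H(B, n) = -6 + 6*n (H(B, n) = 6*(-1 + n) = -6 + 6*n)
F(5*(5 + 2), 26) + (H(-42, -31) - 1844)*(1228 + m(18)) = 5*(5 + 2) + ((-6 + 6*(-31)) - 1844)*(1228 - 22) = 5*7 + ((-6 - 186) - 1844)*1206 = 35 + (-192 - 1844)*1206 = 35 - 2036*1206 = 35 - 2455416 = -2455381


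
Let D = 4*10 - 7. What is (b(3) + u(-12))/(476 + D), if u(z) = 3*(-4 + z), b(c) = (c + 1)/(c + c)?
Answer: -142/1527 ≈ -0.092993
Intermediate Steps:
D = 33 (D = 40 - 7 = 33)
b(c) = (1 + c)/(2*c) (b(c) = (1 + c)/((2*c)) = (1 + c)*(1/(2*c)) = (1 + c)/(2*c))
u(z) = -12 + 3*z
(b(3) + u(-12))/(476 + D) = ((½)*(1 + 3)/3 + (-12 + 3*(-12)))/(476 + 33) = ((½)*(⅓)*4 + (-12 - 36))/509 = (⅔ - 48)*(1/509) = -142/3*1/509 = -142/1527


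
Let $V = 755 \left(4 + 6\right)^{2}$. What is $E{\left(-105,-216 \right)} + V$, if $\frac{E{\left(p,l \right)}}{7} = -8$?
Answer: $75444$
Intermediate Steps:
$E{\left(p,l \right)} = -56$ ($E{\left(p,l \right)} = 7 \left(-8\right) = -56$)
$V = 75500$ ($V = 755 \cdot 10^{2} = 755 \cdot 100 = 75500$)
$E{\left(-105,-216 \right)} + V = -56 + 75500 = 75444$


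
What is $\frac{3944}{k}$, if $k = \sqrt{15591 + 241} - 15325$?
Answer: $- \frac{60441800}{234839793} - \frac{7888 \sqrt{3958}}{234839793} \approx -0.25949$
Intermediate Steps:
$k = -15325 + 2 \sqrt{3958}$ ($k = \sqrt{15832} - 15325 = 2 \sqrt{3958} - 15325 = -15325 + 2 \sqrt{3958} \approx -15199.0$)
$\frac{3944}{k} = \frac{3944}{-15325 + 2 \sqrt{3958}}$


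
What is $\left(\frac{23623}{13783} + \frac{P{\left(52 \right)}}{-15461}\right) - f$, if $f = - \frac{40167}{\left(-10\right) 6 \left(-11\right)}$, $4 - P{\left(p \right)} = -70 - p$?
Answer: $\frac{266650154137}{4261979260} \approx 62.565$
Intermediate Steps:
$P{\left(p \right)} = 74 + p$ ($P{\left(p \right)} = 4 - \left(-70 - p\right) = 4 + \left(70 + p\right) = 74 + p$)
$f = - \frac{13389}{220}$ ($f = - \frac{40167}{\left(-60\right) \left(-11\right)} = - \frac{40167}{660} = \left(-40167\right) \frac{1}{660} = - \frac{13389}{220} \approx -60.859$)
$\left(\frac{23623}{13783} + \frac{P{\left(52 \right)}}{-15461}\right) - f = \left(\frac{23623}{13783} + \frac{74 + 52}{-15461}\right) - - \frac{13389}{220} = \left(23623 \cdot \frac{1}{13783} + 126 \left(- \frac{1}{15461}\right)\right) + \frac{13389}{220} = \left(\frac{23623}{13783} - \frac{126}{15461}\right) + \frac{13389}{220} = \frac{363498545}{213098963} + \frac{13389}{220} = \frac{266650154137}{4261979260}$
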